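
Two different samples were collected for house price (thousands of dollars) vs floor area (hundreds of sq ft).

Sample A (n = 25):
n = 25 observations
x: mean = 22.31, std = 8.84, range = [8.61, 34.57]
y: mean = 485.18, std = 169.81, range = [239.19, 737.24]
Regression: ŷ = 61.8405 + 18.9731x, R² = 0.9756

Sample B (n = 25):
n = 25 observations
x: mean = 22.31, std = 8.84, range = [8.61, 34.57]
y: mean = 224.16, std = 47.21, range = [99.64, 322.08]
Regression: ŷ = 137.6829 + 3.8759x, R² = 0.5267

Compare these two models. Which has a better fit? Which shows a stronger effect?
Model A has the better fit (R² = 0.9756 vs 0.5267). Model A shows the stronger effect (|β₁| = 18.9731 vs 3.8759).

Model Comparison:

Fit — compare R²:
- Model A: R² = 0.9756 → 97.56% of variance in house price explained
- Model B: R² = 0.5267 → 52.67% of variance in house price explained
- 0.9756 > 0.5267 → Model A has the better fit

Effect size (slope magnitude):
- Model A: β₁ = 18.9731 → predicted house price rises 18.9731 thousand dollars per additional hundred sq ft of floor area
- Model B: β₁ = 3.8759 → predicted house price rises 3.8759 thousand dollars per additional hundred sq ft of floor area
- |18.9731| > |3.8759| → Model A shows the stronger marginal effect

Notes:
- R² measures how tightly points cluster around the line; β₁ measures how steep the line is — they answer different questions.
- A better fit (higher R²) doesn't necessarily mean a more important relationship.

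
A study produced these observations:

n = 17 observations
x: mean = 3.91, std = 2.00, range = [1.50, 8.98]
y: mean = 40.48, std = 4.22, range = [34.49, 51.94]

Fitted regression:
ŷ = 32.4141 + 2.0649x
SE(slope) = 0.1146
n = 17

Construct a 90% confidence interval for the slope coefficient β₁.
The 90% CI for β₁ is (1.8640, 2.2658)

Confidence interval for the slope:

The 90% CI for β₁ is: β̂₁ ± t*(α/2, n-2) × SE(β̂₁)

Step 1: Find critical t-value
- Confidence level = 0.9
- Degrees of freedom = n - 2 = 17 - 2 = 15
- t*(α/2, 15) = 1.7531

Step 2: Calculate margin of error
Margin = 1.7531 × 0.1146 = 0.2009

Step 3: Construct interval
CI = 2.0649 ± 0.2009
CI = (1.8640, 2.2658)

Interpretation: each one-unit increase in x is associated with a change in mean y of between 1.8640 and 2.2658, with 90% confidence.
Both endpoints are positive, so the data support a genuinely positive slope at this confidence level.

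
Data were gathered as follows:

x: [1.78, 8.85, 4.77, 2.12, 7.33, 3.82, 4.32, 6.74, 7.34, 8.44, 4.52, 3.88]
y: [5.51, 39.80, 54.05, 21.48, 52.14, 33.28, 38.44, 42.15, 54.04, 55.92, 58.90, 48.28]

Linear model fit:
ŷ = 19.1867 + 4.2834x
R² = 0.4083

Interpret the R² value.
About 40.83% of the variability in y is accounted for by the regression on x (R² = 0.4083) — a moderate linear fit.

R² = 1 − SS_res/SS_tot compares the residual scatter to the total scatter of y about its mean.

Here R² = 0.4083:
- Explained: 40.83% of the variation in y
- Unexplained (residual): 100% − 40.83% = 59.17%
- Rule of thumb (below 0.3 weak; 0.3 to below 0.7 moderate; 0.7 and above strong) → moderate

Note: R² says nothing about causation, and a high R² does not by itself mean the linear form is appropriate — check the residuals.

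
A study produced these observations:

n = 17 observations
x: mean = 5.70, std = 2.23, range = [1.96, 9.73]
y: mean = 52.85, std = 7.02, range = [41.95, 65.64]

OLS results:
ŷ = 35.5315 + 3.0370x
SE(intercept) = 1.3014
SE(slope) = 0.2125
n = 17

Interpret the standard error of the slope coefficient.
SE(β̂₁) = 0.2125 is the estimated standard deviation of the slope estimate across repeated samples; relative to β̂₁ = 3.0370 that is 7.0%, a precise estimate.

SE(β̂₁) = 0.2125 says: if we drew many samples of n = 17 from the same population and refit each time, the fitted slopes would scatter with a standard deviation of roughly 0.2125 around the true β₁.

Relative precision:
- SE / |β̂₁| = 0.2125 / 3.0370 = 7.0%
- Rule of thumb (under 20%: precise; 20% to under 50%: moderately precise; 50% or more: imprecise) → precise

Link to interval estimation: a confidence interval for β₁ is β̂₁ ± t* × 0.2125, so SE sets the half-width per unit of t*.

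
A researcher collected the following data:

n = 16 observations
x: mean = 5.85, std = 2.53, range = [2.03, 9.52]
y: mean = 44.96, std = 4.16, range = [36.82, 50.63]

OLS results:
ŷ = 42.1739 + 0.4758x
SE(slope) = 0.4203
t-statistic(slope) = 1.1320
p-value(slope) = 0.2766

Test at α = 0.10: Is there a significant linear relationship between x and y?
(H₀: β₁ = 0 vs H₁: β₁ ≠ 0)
Fail to reject H₀: p-value = 0.2766 ≥ α = 0.10. The linear relationship is not significant at the 10% level.

Hypothesis test for the slope coefficient:

H₀: β₁ = 0 (no linear relationship)
H₁: β₁ ≠ 0 (linear relationship exists)

Test statistic: t = β̂₁ / SE(β̂₁) = 0.4758 / 0.4203 = 1.1320

With df = 14, the two-sided p-value for |t| = 1.1320 is 0.2766.

Decision rule: reject H₀ if p-value < α.
p-value = 0.2766 ≥ α = 0.10 → fail to reject H₀.

Conclusion: the linear association between x and y is not significant at the 10% level.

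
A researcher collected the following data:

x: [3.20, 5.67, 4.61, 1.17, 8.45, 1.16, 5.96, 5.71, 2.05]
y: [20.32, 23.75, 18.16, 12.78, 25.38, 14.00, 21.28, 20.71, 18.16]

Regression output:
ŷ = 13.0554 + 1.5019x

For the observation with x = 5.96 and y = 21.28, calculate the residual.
Residual = -0.7267

The residual is the difference between the actual value and the predicted value:

Residual = y - ŷ

Step 1: Calculate predicted value
ŷ = 13.0554 + 1.5019 × 5.96
ŷ = 22.0067

Step 2: Calculate residual
Residual = 21.28 - 22.0067
Residual = -0.7267

Sign check: y < ŷ, so the point is below the line and the fit overestimates here.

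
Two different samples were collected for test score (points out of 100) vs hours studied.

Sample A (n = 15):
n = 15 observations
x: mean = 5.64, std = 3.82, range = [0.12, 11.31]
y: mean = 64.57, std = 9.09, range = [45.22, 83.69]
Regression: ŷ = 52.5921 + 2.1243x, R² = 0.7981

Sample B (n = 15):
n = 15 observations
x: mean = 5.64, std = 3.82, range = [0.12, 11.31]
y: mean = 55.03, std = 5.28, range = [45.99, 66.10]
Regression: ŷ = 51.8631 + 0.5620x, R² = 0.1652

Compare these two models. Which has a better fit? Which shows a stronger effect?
Model A has the better fit (R² = 0.7981 vs 0.1652). Model A shows the stronger effect (|β₁| = 2.1243 vs 0.5620).

Model Comparison:

Fit — compare R²:
- Model A: R² = 0.7981 → 79.81% of variance in test score explained
- Model B: R² = 0.1652 → 16.52% of variance in test score explained
- 0.7981 > 0.1652 → Model A has the better fit

Which has the larger per-hour effect? (|β₁|)
- Model A: β₁ = 2.1243 → predicted test score rises 2.1243 points per additional hour of study time
- Model B: β₁ = 0.5620 → predicted test score rises 0.5620 points per additional hour of study time
- |2.1243| > |0.5620| → Model A shows the stronger marginal effect

Notes:
- A steeper slope doesn't make a better model if the scatter around the line is large.
- A better fit (higher R²) doesn't necessarily mean a more important relationship.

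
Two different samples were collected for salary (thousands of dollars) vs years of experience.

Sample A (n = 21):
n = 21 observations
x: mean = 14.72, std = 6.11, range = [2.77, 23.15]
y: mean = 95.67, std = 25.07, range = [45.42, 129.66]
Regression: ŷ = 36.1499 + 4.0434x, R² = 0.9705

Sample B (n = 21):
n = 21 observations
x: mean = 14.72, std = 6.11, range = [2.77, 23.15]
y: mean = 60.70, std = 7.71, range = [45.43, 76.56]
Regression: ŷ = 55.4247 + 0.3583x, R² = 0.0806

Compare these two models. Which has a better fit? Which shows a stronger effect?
Model A has the better fit (R² = 0.9705 vs 0.0806). Model A shows the stronger effect (|β₁| = 4.0434 vs 0.3583).

Model Comparison:

Goodness of fit (R²):
- Model A: R² = 0.9705 → 97.05% of variance in salary explained
- Model B: R² = 0.0806 → 8.06% of variance in salary explained
- 0.9705 > 0.0806 → Model A has the better fit

Effect size (slope magnitude):
- Model A: β₁ = 4.0434 → predicted salary rises 4.0434 thousand dollars per additional year of experience
- Model B: β₁ = 0.3583 → predicted salary rises 0.3583 thousand dollars per additional year of experience
- |4.0434| > |0.3583| → Model A shows the stronger marginal effect

Notes:
- A steeper slope doesn't make a better model if the scatter around the line is large.
- R² measures how tightly points cluster around the line; β₁ measures how steep the line is — they answer different questions.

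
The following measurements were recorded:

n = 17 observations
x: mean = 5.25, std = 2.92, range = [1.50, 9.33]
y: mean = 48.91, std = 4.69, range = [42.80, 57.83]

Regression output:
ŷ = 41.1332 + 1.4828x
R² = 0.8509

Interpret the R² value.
The model explains 85.09% of the variance in y (R² = 0.8509), leaving 14.91% unexplained; the fit is strong.

R² = 1 − SS_res/SS_tot compares the residual scatter to the total scatter of y about its mean.

Here R² = 0.8509:
- Explained: 85.09% of the variation in y
- Unexplained (residual): 100% − 85.09% = 14.91%
- Rule of thumb (below 0.3 weak; 0.3 to below 0.7 moderate; 0.7 and above strong) → strong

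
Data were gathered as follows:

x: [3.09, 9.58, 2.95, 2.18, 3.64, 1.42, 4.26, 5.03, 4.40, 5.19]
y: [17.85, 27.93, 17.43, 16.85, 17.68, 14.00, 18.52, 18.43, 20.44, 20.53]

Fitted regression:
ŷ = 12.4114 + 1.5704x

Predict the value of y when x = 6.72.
ŷ = 22.9645

To predict y for x = 6.72, substitute into the regression equation:

ŷ = 12.4114 + 1.5704 × 6.72
ŷ = 12.4114 + 10.5531
ŷ = 22.9645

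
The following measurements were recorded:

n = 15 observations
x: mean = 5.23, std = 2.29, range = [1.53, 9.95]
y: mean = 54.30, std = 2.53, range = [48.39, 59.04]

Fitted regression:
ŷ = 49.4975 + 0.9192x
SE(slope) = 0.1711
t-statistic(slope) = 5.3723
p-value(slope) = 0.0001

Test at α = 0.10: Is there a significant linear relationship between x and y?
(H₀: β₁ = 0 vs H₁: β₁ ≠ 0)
p-value = 0.0001 < α = 0.10, so we reject H₀. The relationship is significant.

Hypothesis test for the slope coefficient:

H₀: β₁ = 0 (no linear relationship)
H₁: β₁ ≠ 0 (linear relationship exists)

Test statistic: t = β̂₁ / SE(β̂₁) = 0.9192 / 0.1711 = 5.3723

The p-value (0.0001) is the probability, under H₀, of a t-statistic at least as extreme as |t| = 5.3723 (two-sided, df = n − 2 = 13).

Decision rule: reject H₀ if p-value < α.
p-value = 0.0001 < α = 0.10 → reject H₀.

Conclusion: the linear association between x and y is significant at the 10% level.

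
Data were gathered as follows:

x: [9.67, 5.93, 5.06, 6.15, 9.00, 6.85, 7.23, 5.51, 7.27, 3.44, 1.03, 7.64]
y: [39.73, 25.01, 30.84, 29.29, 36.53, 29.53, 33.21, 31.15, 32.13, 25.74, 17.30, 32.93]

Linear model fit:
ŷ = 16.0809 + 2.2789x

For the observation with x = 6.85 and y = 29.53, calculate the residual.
Residual = -2.1614

The residual is the difference between the actual value and the predicted value:

Residual = y - ŷ

Step 1: Calculate predicted value
ŷ = 16.0809 + 2.2789 × 6.85
ŷ = 31.6914

Step 2: Calculate residual
Residual = 29.53 - 31.6914
Residual = -2.1614

Sign check: y < ŷ, so the point is below the line and the fit overestimates here.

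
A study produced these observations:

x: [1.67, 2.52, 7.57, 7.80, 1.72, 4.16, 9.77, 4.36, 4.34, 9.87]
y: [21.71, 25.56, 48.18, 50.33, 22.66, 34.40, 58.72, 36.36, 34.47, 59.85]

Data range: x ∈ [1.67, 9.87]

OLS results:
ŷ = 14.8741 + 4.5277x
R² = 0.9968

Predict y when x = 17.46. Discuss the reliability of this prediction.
The equation gives ŷ = 93.9277; however x = 17.46 is 7.59 units above the observed range, so this extrapolated value should not be trusted.

Prediction calculation:
ŷ = 14.8741 + 4.5277 × 17.46
ŷ = 93.9277

Reliability:
- Data range: x ∈ [1.67, 9.87]
- Prediction point: x = 17.46 is 7.59 units above the observed range → this is EXTRAPOLATION, not interpolation

Why that matters here:
- The linear relationship may not hold outside the observed range
- The standard error of prediction grows with (x − x̄)², and x = 17.46 is far from x̄ = 5.38
- There are no observations near this x to validate the fitted line there

A defensible statement: 'if the linear trend continued to x = 17.46, y would be about 93.9277' — the premise is untested.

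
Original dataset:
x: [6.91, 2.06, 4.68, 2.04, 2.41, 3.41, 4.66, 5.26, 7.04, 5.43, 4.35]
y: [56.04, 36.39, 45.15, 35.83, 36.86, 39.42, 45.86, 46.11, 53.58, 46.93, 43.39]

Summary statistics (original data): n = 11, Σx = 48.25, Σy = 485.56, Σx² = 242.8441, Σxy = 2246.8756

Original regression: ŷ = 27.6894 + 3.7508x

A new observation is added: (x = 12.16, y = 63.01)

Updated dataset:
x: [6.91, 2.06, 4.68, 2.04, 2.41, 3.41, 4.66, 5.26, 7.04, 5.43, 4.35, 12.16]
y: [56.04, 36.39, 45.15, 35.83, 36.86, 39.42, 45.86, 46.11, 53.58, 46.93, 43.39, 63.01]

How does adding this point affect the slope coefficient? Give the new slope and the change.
The slope changes from 3.7508 to 2.9041 (change of -0.8467, or -22.6%).

x = 12.16 lies well outside the original x-range [2.04, 7.04] (x̄ ≈ 4.39), so this observation has high leverage and can move the slope substantially.

Step 1: Update the sums with the new point (n goes from 11 to 12)
Σx  = 48.25 + 12.16 = 60.41
Σy  = 485.56 + 63.01 = 548.57
Σx² = 242.8441 + 12.16² = 242.8441 + 147.8656 = 390.7097
Σxy = 2246.8756 + 12.16×63.01 = 2246.8756 + 766.2016 = 3013.0772

Step 2: Recompute the slope with b₁ = (nΣxy − ΣxΣy) / (nΣx² − (Σx)²)
Numerator   = 12×3013.0772 − 60.41×548.57 = 36156.9264 − 33139.1137 = 3017.8127
Denominator = 12×390.7097 − 60.41² = 4688.5164 − 3649.3681 = 1039.1483
b₁(new) = 3017.8127 / 1039.1483 = 2.9041

(Same formula on the original sums: (11×2246.8756 − 48.25×485.56) / (11×242.8441 − 48.25²) = 1287.3616 / 343.2226 = 3.7508, matching the given fit.)

Step 3: Change in slope
Δβ₁ = 2.9041 − 3.7508 = -0.8467
Relative change = -0.8467 / 3.7508 × 100% = -22.6%
→ the slope decreases when the point is added.

Because the point sits below the extension of the original line at a high-leverage x, it tilts the fit down.
In practice: refit with and without it and report both if conclusions differ; investigate whether it comes from the same population as the rest of the sample.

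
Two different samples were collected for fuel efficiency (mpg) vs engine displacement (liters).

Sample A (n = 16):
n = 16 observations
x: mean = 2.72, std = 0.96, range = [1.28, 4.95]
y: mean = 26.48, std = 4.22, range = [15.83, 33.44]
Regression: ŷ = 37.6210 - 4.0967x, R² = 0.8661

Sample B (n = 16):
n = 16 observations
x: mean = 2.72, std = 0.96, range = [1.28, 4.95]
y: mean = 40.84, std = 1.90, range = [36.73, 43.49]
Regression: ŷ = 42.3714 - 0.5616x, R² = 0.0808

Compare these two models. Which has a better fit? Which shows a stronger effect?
Model A has the better fit (R² = 0.8661 vs 0.0808). Model A shows the stronger effect (|β₁| = 4.0967 vs 0.5616).

Model Comparison:

Goodness of fit (R²):
- Model A: R² = 0.8661 → 86.61% of variance in fuel efficiency explained
- Model B: R² = 0.0808 → 8.08% of variance in fuel efficiency explained
- 0.8661 > 0.0808 → Model A has the better fit

Strength of effect — compare |β₁|:
- Model A: β₁ = -4.0967 → predicted fuel efficiency falls 4.0967 mpg per additional liter of engine displacement
- Model B: β₁ = -0.5616 → predicted fuel efficiency falls 0.5616 mpg per additional liter of engine displacement
- |-4.0967| > |-0.5616| → Model A shows the stronger marginal effect

Note: The two samples could reflect different populations, time periods, or measurement quality.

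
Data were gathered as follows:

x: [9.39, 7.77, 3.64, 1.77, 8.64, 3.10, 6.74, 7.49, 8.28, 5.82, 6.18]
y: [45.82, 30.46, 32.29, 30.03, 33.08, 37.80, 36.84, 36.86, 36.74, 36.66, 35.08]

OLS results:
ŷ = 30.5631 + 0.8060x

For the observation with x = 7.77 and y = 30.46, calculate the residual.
Residual = -6.3657

The residual is the difference between the actual value and the predicted value:

Residual = y - ŷ

Step 1: Calculate predicted value
ŷ = 30.5631 + 0.8060 × 7.77
ŷ = 36.8257

Step 2: Calculate residual
Residual = 30.46 - 36.8257
Residual = -6.3657

Sign check: y < ŷ, so the point is below the line and the fit overestimates here.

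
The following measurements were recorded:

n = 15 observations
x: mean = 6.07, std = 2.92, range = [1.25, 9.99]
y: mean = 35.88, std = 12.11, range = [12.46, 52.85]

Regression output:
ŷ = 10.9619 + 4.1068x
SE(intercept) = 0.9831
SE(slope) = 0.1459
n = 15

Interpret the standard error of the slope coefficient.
The slope 4.1068 is pinned down to within about ±0.1459 (one SE) by these data — relative uncertainty 3.6%, i.e. precise.

What SE measures:
- The standard error quantifies the sampling variability of the coefficient estimate
- It is the estimated standard deviation of β̂₁ across hypothetical repeated samples of the same size
- Smaller SE → more precise estimate

Relative precision:
- SE / |β̂₁| = 0.1459 / 4.1068 = 3.6%
- Rule of thumb (under 20%: precise; 20% to under 50%: moderately precise; 50% or more: imprecise) → precise

Link to the t-test: t = β̂₁ / SE(β̂₁) = 4.1068 / 0.1459 = 28.1480, the statistic for H₀: β₁ = 0.

What drives SE(β̂₁): wider spread of x values → smaller SE.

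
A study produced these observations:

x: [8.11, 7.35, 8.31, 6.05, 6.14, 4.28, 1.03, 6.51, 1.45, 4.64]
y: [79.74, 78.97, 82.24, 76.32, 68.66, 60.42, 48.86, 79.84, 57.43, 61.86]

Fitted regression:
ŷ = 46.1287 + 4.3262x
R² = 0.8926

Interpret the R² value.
About 89.26% of the variability in y is accounted for by the regression on x (R² = 0.8926) — a strong linear fit.

R² (coefficient of determination) measures the proportion of variance in y explained by the regression model.

Here R² = 0.8926:
- Explained: 89.26% of the variation in y
- Unexplained (residual): 100% − 89.26% = 10.74%
- Rule of thumb (below 0.3 weak; 0.3 to below 0.7 moderate; 0.7 and above strong) → strong

Equivalently, for simple linear regression R² = r², so |r| = √0.8926 ≈ 0.9448.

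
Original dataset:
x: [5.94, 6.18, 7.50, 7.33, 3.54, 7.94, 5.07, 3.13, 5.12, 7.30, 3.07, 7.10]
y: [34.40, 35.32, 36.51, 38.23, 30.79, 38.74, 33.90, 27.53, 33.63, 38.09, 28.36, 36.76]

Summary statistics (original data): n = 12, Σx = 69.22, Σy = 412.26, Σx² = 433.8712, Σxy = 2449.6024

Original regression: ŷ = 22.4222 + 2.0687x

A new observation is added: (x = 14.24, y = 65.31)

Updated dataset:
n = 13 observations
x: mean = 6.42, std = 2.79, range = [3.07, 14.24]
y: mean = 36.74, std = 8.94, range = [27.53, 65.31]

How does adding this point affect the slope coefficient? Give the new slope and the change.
Adding the point moves β₁ from 2.0687 to 3.1102, i.e. it increases by 1.0415 (+50.3%).

x = 14.24 lies well outside the original x-range [3.07, 7.94] (x̄ ≈ 5.77), so this observation has high leverage and can move the slope substantially.

Step 1: Update the sums with the new point (n goes from 12 to 13)
Σx  = 69.22 + 14.24 = 83.46
Σy  = 412.26 + 65.31 = 477.57
Σx² = 433.8712 + 14.24² = 433.8712 + 202.7776 = 636.6488
Σxy = 2449.6024 + 14.24×65.31 = 2449.6024 + 930.0144 = 3379.6168

Step 2: Recompute the slope with b₁ = (nΣxy − ΣxΣy) / (nΣx² − (Σx)²)
Numerator   = 13×3379.6168 − 83.46×477.57 = 43935.0184 − 39857.9922 = 4077.0262
Denominator = 13×636.6488 − 83.46² = 8276.4344 − 6965.5716 = 1310.8628
b₁(new) = 4077.0262 / 1310.8628 = 3.1102

(Same formula on the original sums: (12×2449.6024 − 69.22×412.26) / (12×433.8712 − 69.22²) = 858.5916 / 415.0460 = 2.0687, matching the given fit.)

Step 3: Change in slope
Δβ₁ = 3.1102 − 2.0687 = +1.0415
Relative change = +1.0415 / 2.0687 × 100% = +50.3%
→ the slope increases when the point is added.

Because the point sits above the extension of the original line at a high-leverage x, it tilts the fit up.
In practice: check such a point for data-entry or measurement error.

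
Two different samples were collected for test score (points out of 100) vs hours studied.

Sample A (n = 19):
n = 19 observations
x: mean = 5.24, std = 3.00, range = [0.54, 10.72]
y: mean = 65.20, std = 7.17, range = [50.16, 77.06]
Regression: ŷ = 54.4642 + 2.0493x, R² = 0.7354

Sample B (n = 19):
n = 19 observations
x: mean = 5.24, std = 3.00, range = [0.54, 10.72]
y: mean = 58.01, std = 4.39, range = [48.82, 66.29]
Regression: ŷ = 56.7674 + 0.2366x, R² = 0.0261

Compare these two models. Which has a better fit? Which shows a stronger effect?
Model A has the better fit (R² = 0.7354 vs 0.0261). Model A shows the stronger effect (|β₁| = 2.0493 vs 0.2366).

Model Comparison:

Fit — compare R²:
- Model A: R² = 0.7354 → 73.54% of variance in test score explained
- Model B: R² = 0.0261 → 2.61% of variance in test score explained
- 0.7354 > 0.0261 → Model A has the better fit

Strength of effect — compare |β₁|:
- Model A: β₁ = 2.0493 → predicted test score rises 2.0493 points per additional hour of study time
- Model B: β₁ = 0.2366 → predicted test score rises 0.2366 points per additional hour of study time
- |2.0493| > |0.2366| → Model A shows the stronger marginal effect

Notes:
- The two samples could reflect different populations, time periods, or measurement quality.
- A better fit (higher R²) doesn't necessarily mean a more important relationship.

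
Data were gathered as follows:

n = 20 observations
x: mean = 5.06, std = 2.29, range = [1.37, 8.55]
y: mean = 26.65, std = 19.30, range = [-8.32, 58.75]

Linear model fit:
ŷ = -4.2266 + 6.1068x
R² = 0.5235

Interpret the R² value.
About 52.35% of the variability in y is accounted for by the regression on x (R² = 0.5235) — a moderate linear fit.

The coefficient of determination R² is the fraction of the total variation in y that the fitted line accounts for.

Here R² = 0.5235:
- Explained: 52.35% of the variation in y
- Unexplained (residual): 100% − 52.35% = 47.65%
- Rule of thumb (below 0.3 weak; 0.3 to below 0.7 moderate; 0.7 and above strong) → moderate

Calculation: R² = 1 − (SS_res / SS_tot), where SS_res is the sum of squared residuals and SS_tot the total sum of squares.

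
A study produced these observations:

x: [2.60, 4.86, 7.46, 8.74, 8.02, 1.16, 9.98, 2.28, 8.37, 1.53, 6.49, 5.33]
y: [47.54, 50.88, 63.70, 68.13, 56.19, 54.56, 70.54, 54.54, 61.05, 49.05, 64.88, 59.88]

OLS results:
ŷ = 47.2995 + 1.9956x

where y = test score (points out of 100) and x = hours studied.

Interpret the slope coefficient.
An increase of one hour in study time is associated with a 1.9956 points increase in predicted test score.

The slope β₁ = 1.9956 gives the rate at which the fitted test score changes with study time.

Interpretation:
- Study time up by 1 hour → predicted test score increases by 1.9956 points
- This is a linear approximation: the same per-unit change is assumed across the whole observed x range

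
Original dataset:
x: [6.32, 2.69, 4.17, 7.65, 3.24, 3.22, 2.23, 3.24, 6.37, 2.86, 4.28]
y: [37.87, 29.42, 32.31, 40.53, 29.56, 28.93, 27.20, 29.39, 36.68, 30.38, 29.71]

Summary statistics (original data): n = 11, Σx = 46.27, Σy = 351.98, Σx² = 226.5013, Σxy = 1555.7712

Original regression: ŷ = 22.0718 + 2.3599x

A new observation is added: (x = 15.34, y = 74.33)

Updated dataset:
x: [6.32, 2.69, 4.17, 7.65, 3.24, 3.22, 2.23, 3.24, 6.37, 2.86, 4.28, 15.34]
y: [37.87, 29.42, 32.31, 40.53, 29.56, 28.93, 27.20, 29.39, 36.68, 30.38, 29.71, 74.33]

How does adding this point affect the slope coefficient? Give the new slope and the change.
The slope changes from 2.3599 to 3.4862 (change of +1.1263, or +47.7%).

The new point has HIGH LEVERAGE: x = 15.34 is far from the original mean x̄ = 46.27/11 ≈ 4.21 (original range [2.23, 7.65]).

Step 1: Update the sums with the new point (n goes from 11 to 12)
Σx  = 46.27 + 15.34 = 61.61
Σy  = 351.98 + 74.33 = 426.31
Σx² = 226.5013 + 15.34² = 226.5013 + 235.3156 = 461.8169
Σxy = 1555.7712 + 15.34×74.33 = 1555.7712 + 1140.2222 = 2695.9934

Step 2: Recompute the slope with b₁ = (nΣxy − ΣxΣy) / (nΣx² − (Σx)²)
Numerator   = 12×2695.9934 − 61.61×426.31 = 32351.9208 − 26264.9591 = 6086.9617
Denominator = 12×461.8169 − 61.61² = 5541.8028 − 3795.7921 = 1746.0107
b₁(new) = 6086.9617 / 1746.0107 = 3.4862

(Same formula on the original sums: (11×1555.7712 − 46.27×351.98) / (11×226.5013 − 46.27²) = 827.3686 / 350.6014 = 2.3599, matching the given fit.)

Step 3: Change in slope
Δβ₁ = 3.4862 − 2.3599 = +1.1263
Relative change = +1.1263 / 2.3599 × 100% = +47.7%
→ the slope increases when the point is added.

A high-leverage point only changes the slope if it is off the original line; here y = 74.33 is above the original trend, so the slope increases.
In practice: check such a point for data-entry or measurement error.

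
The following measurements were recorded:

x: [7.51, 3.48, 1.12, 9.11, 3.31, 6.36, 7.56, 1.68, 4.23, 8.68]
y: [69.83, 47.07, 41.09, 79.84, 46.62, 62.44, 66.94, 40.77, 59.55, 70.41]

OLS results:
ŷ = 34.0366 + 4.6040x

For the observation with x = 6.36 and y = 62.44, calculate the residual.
Residual = -0.8780

The residual is the difference between the actual value and the predicted value:

Residual = y - ŷ

Step 1: Calculate predicted value
ŷ = 34.0366 + 4.6040 × 6.36
ŷ = 63.3180

Step 2: Calculate residual
Residual = 62.44 - 63.3180
Residual = -0.8780

Sign check: y < ŷ, so the point is below the line and the fit overestimates here.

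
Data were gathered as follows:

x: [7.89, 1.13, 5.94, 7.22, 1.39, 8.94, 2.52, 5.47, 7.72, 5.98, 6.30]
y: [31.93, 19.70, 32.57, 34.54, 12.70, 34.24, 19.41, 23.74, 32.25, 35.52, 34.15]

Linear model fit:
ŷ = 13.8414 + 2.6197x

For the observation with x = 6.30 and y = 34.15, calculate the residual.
Residual = 3.8045

The residual is the difference between the actual value and the predicted value:

Residual = y - ŷ

Step 1: Calculate predicted value
ŷ = 13.8414 + 2.6197 × 6.30
ŷ = 30.3455

Step 2: Calculate residual
Residual = 34.15 - 30.3455
Residual = 3.8045

Sign check: y > ŷ, so the point is above the line and the fit underestimates here.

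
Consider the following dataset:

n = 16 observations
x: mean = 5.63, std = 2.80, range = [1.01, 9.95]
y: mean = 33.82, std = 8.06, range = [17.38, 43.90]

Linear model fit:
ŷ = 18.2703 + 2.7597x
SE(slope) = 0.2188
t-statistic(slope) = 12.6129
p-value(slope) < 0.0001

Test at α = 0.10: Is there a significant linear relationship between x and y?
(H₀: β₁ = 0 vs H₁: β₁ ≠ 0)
p-value < 0.0001 < α = 0.10, so we reject H₀. The relationship is significant.

Hypothesis test for the slope coefficient:

H₀: β₁ = 0 (no linear relationship)
H₁: β₁ ≠ 0 (linear relationship exists)

Test statistic: t = β̂₁ / SE(β̂₁) = 2.7597 / 0.2188 = 12.6129

With df = 14, the two-sided p-value for |t| = 12.6129 is <0.0001.

Decision rule: reject H₀ if p-value < α.
p-value < 0.0001 < α = 0.10 → reject H₀.

At α = 0.10 the data do provide convincing evidence of a nonzero slope.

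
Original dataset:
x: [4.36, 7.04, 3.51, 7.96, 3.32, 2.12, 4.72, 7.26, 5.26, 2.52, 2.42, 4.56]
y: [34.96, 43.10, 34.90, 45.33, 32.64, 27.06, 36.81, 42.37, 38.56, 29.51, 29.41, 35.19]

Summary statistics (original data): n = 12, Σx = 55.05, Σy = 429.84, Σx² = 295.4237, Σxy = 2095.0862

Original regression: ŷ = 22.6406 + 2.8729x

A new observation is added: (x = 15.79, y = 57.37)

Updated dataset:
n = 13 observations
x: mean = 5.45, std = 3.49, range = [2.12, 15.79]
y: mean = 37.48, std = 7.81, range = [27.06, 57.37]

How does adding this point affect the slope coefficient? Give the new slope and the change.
New slope β₁ = 2.1801 versus 2.8729 before: a change of -0.6928 (-24.1%).

The new point has HIGH LEVERAGE: x = 15.79 is far from the original mean x̄ = 55.05/12 ≈ 4.59 (original range [2.12, 7.96]).

Step 1: Update the sums with the new point (n goes from 12 to 13)
Σx  = 55.05 + 15.79 = 70.84
Σy  = 429.84 + 57.37 = 487.21
Σx² = 295.4237 + 15.79² = 295.4237 + 249.3241 = 544.7478
Σxy = 2095.0862 + 15.79×57.37 = 2095.0862 + 905.8723 = 3000.9585

Step 2: Recompute the slope with b₁ = (nΣxy − ΣxΣy) / (nΣx² − (Σx)²)
Numerator   = 13×3000.9585 − 70.84×487.21 = 39012.4605 − 34513.9564 = 4498.5041
Denominator = 13×544.7478 − 70.84² = 7081.7214 − 5018.3056 = 2063.4158
b₁(new) = 4498.5041 / 2063.4158 = 2.1801

(Same formula on the original sums: (12×2095.0862 − 55.05×429.84) / (12×295.4237 − 55.05²) = 1478.3424 / 514.5819 = 2.8729, matching the given fit.)

Step 3: Change in slope
Δβ₁ = 2.1801 − 2.8729 = -0.6928
Relative change = -0.6928 / 2.8729 × 100% = -24.1%
→ the slope decreases when the point is added.

Because the point sits below the extension of the original line at a high-leverage x, it tilts the fit down.
In practice: investigate whether it comes from the same population as the rest of the sample; refit with and without it and report both if conclusions differ.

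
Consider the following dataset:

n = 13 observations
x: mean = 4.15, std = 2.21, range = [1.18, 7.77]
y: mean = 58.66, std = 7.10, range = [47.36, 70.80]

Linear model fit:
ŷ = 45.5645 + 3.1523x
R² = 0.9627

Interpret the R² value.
The model explains 96.27% of the variance in y (R² = 0.9627), leaving 3.73% unexplained; the fit is strong.

R² (coefficient of determination) measures the proportion of variance in y explained by the regression model.

Here R² = 0.9627:
- Explained: 96.27% of the variation in y
- Unexplained (residual): 100% − 96.27% = 3.73%
- Rule of thumb (below 0.3 weak; 0.3 to below 0.7 moderate; 0.7 and above strong) → strong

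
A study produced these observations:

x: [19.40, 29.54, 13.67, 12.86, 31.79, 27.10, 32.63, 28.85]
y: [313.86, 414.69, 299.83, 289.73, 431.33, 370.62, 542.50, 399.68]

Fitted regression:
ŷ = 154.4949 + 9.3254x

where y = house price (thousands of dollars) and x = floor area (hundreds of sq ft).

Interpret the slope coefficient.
For each additional hundred sq ft of floor area, predicted house price increases by approximately 9.3254 thousand dollars.

The slope β₁ = 9.3254 gives the rate at which the fitted house price changes with floor area.

Interpretation:
- Floor area up by 1 hundred sq ft → predicted house price increases by 9.3254 thousand dollars
- This is a linear approximation: the same per-unit change is assumed across the whole observed x range
- The sign (+) gives the direction; the magnitude 9.3254 gives the size of the effect per hundred sq ft

The intercept β₀ = 154.4949 is the predicted house price when floor area = 0; since the smallest observed x is 12.86, this is an extrapolation and mainly anchors the line.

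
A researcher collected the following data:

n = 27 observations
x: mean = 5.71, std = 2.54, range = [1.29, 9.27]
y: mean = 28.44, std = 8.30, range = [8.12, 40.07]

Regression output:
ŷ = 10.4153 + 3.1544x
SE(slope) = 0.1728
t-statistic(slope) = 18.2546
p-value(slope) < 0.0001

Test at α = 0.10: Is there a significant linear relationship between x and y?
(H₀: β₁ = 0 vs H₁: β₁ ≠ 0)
Since p-value < 0.0001 < α = 0.10, reject H₀ — the slope is significantly different from 0.

Hypothesis test for the slope coefficient:

H₀: β₁ = 0 (no linear relationship)
H₁: β₁ ≠ 0 (linear relationship exists)

Test statistic: t = β̂₁ / SE(β̂₁) = 3.1544 / 0.1728 = 18.2546

With df = 25, the two-sided p-value for |t| = 18.2546 is <0.0001.

Decision rule: reject H₀ if p-value < α.
p-value < 0.0001 < α = 0.10 → reject H₀.

At α = 0.10 the data do provide convincing evidence of a nonzero slope.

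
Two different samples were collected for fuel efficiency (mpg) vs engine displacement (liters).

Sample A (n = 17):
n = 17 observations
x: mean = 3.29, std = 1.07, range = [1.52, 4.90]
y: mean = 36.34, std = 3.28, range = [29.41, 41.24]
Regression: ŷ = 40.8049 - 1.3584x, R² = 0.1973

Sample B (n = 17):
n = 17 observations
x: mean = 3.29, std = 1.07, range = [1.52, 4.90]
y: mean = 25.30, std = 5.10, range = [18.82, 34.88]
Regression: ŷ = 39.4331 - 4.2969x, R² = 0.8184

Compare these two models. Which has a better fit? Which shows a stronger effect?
Model B has the better fit (R² = 0.8184 vs 0.1973). Model B shows the stronger effect (|β₁| = 4.2969 vs 1.3584).

Model Comparison:

Goodness of fit (R²):
- Model A: R² = 0.1973 → 19.73% of variance in fuel efficiency explained
- Model B: R² = 0.8184 → 81.84% of variance in fuel efficiency explained
- 0.8184 > 0.1973 → Model B has the better fit

Effect size (slope magnitude):
- Model A: β₁ = -1.3584 → predicted fuel efficiency falls 1.3584 mpg per additional liter of engine displacement
- Model B: β₁ = -4.2969 → predicted fuel efficiency falls 4.2969 mpg per additional liter of engine displacement
- |-1.3584| < |-4.2969| → Model B shows the stronger marginal effect

Note: A better fit (higher R²) doesn't necessarily mean a more important relationship.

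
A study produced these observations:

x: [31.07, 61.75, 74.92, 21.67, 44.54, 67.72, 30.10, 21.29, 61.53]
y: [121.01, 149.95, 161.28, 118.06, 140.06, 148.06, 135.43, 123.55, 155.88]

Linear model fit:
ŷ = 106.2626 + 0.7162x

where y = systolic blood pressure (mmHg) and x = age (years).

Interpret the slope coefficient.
An increase of one year in age is associated with a 0.7162 mmHg increase in predicted blood pressure.

β₁ = 0.7162 is the change in predicted blood pressure (mmHg) per additional year of age.

Interpretation:
- Age up by 1 year → predicted blood pressure increases by 0.7162 mmHg
- This is a linear approximation: the same per-unit change is assumed across the whole observed x range
- The sign (+) gives the direction; the magnitude 0.7162 gives the size of the effect per year

The intercept β₀ = 106.2626 is the predicted blood pressure when age = 0; since the smallest observed x is 21.29, this is an extrapolation and mainly anchors the line.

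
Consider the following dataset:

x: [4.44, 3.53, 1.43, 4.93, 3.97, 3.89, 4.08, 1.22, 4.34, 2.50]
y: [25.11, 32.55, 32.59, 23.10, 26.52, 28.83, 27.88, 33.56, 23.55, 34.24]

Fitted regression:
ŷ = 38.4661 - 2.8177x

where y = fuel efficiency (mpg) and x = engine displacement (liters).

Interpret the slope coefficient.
An increase of one liter in engine displacement is associated with a 2.8177 mpg decrease in predicted fuel efficiency.

The slope coefficient β₁ = -2.8177 represents the marginal effect of engine displacement on fuel efficiency.

Interpretation:
- Engine displacement up by 1 liter → predicted fuel efficiency decreases by 2.8177 mpg
- The effect is assumed constant over the observed range of x (linearity)
- The sign (−) gives the direction; the magnitude 2.8177 gives the size of the effect per liter

(β₀ = 38.4661 is the fitted value at x = 0 and is not part of the slope interpretation.)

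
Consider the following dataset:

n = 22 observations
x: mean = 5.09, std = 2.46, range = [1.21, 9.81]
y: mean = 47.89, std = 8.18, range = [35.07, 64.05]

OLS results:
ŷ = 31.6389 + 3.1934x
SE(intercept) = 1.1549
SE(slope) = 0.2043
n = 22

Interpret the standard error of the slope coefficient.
SE(β̂₁) = 0.2043 is the estimated standard deviation of the slope estimate across repeated samples; relative to β̂₁ = 3.1934 that is 6.4%, a precise estimate.

What SE measures:
- The standard error quantifies the sampling variability of the coefficient estimate
- It is the estimated standard deviation of β̂₁ across hypothetical repeated samples of the same size
- Smaller SE → more precise estimate

Relative precision:
- SE / |β̂₁| = 0.2043 / 3.1934 = 6.4%
- Rule of thumb (under 20%: precise; 20% to under 50%: moderately precise; 50% or more: imprecise) → precise

Link to the t-test: t = β̂₁ / SE(β̂₁) = 3.1934 / 0.2043 = 15.6309, the statistic for H₀: β₁ = 0.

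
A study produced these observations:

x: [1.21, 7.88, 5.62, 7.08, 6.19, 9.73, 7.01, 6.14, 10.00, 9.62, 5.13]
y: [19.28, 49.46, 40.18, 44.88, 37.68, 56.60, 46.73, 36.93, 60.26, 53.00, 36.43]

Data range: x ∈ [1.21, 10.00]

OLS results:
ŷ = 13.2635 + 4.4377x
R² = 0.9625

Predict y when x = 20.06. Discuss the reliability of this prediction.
ŷ = 102.2838 (extrapolation — x = 20.06 lies outside [1.21, 10.00], so reliability is low).

Prediction calculation:
ŷ = 13.2635 + 4.4377 × 20.06
ŷ = 102.2838

Reliability:
- Data range: x ∈ [1.21, 10.00]
- Prediction point: x = 20.06 is 10.06 units above the observed range → this is EXTRAPOLATION, not interpolation

Why that matters here:
- Real relationships often flatten, saturate, or turn nonlinear at extremes
- The linear relationship may not hold outside the observed range
- The standard error of prediction grows with (x − x̄)², and x = 20.06 is far from x̄ = 6.87

The R² = 0.9625 only validates the fit within [1.21, 10.00]; treat ŷ = 102.2838 with caution.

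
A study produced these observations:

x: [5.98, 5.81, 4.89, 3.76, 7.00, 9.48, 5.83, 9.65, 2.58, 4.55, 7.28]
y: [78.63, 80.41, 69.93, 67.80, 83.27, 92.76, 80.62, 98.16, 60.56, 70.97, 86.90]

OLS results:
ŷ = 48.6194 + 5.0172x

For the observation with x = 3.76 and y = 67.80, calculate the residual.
Residual = 0.3159

The residual is the difference between the actual value and the predicted value:

Residual = y - ŷ

Step 1: Calculate predicted value
ŷ = 48.6194 + 5.0172 × 3.76
ŷ = 67.4841

Step 2: Calculate residual
Residual = 67.80 - 67.4841
Residual = 0.3159

Sign check: y > ŷ, so the point is above the line and the fit underestimates here.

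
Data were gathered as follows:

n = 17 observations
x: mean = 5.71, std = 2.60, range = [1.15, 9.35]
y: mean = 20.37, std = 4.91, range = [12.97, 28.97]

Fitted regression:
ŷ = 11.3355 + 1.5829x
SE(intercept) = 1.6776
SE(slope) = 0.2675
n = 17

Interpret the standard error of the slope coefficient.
SE(β̂₁) = 0.2675 is the estimated standard deviation of the slope estimate across repeated samples; relative to β̂₁ = 1.5829 that is 16.9%, a precise estimate.

SE(β̂₁) = 0.2675 says: if we drew many samples of n = 17 from the same population and refit each time, the fitted slopes would scatter with a standard deviation of roughly 0.2675 around the true β₁.

Relative precision:
- SE / |β̂₁| = 0.2675 / 1.5829 = 16.9%
- Rule of thumb (under 20%: precise; 20% to under 50%: moderately precise; 50% or more: imprecise) → precise

Rough 95% range (±2 SE): 1.5829 ± 0.5350 → (1.0479, 2.1179).

What drives SE(β̂₁): more residual scatter → larger SE.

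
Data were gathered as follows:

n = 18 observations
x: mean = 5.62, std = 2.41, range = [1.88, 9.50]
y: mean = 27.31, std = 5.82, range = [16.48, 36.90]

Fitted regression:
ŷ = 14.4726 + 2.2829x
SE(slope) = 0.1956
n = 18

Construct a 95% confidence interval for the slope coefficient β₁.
The 95% CI for β₁ is (1.8682, 2.6976)

Confidence interval for the slope:

The 95% CI for β₁ is: β̂₁ ± t*(α/2, n-2) × SE(β̂₁)

Step 1: Find critical t-value
- Confidence level = 0.95
- Degrees of freedom = n - 2 = 18 - 2 = 16
- t*(α/2, 16) = 2.1199

Step 2: Calculate margin of error
Margin = 2.1199 × 0.1956 = 0.4147

Step 3: Construct interval
CI = 2.2829 ± 0.4147
CI = (1.8682, 2.6976)

Interpretation: intervals built this way capture the true β₁ in 95% of repeated samples; here the plausible range for the per-unit effect of x on y is 1.8682 to 2.6976.
The interval does not include 0, suggesting a significant linear relationship.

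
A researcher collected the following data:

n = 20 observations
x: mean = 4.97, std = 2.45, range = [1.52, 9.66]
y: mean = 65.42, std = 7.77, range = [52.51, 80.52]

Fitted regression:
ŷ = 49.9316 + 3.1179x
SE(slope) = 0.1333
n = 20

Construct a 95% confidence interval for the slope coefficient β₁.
The 95% CI for β₁ is (2.8379, 3.3979)

Confidence interval for the slope:

The 95% CI for β₁ is: β̂₁ ± t*(α/2, n-2) × SE(β̂₁)

Step 1: Find critical t-value
- Confidence level = 0.95
- Degrees of freedom = n - 2 = 20 - 2 = 18
- t*(α/2, 18) = 2.1009

Step 2: Calculate margin of error
Margin = 2.1009 × 0.1333 = 0.2800

Step 3: Construct interval
CI = 3.1179 ± 0.2800
CI = (2.8379, 3.3979)

Interpretation: each one-unit increase in x is associated with a change in mean y of between 2.8379 and 3.3979, with 95% confidence.
Both endpoints are positive, so the data support a genuinely positive slope at this confidence level.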